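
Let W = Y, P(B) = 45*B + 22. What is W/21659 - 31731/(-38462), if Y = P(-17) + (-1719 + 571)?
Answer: 614530087/833048458 ≈ 0.73769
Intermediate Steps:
P(B) = 22 + 45*B
Y = -1891 (Y = (22 + 45*(-17)) + (-1719 + 571) = (22 - 765) - 1148 = -743 - 1148 = -1891)
W = -1891
W/21659 - 31731/(-38462) = -1891/21659 - 31731/(-38462) = -1891*1/21659 - 31731*(-1/38462) = -1891/21659 + 31731/38462 = 614530087/833048458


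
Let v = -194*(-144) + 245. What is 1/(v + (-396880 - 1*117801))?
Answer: -1/486500 ≈ -2.0555e-6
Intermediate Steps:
v = 28181 (v = 27936 + 245 = 28181)
1/(v + (-396880 - 1*117801)) = 1/(28181 + (-396880 - 1*117801)) = 1/(28181 + (-396880 - 117801)) = 1/(28181 - 514681) = 1/(-486500) = -1/486500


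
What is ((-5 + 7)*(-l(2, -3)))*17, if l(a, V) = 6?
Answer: -204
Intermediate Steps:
((-5 + 7)*(-l(2, -3)))*17 = ((-5 + 7)*(-1*6))*17 = (2*(-6))*17 = -12*17 = -204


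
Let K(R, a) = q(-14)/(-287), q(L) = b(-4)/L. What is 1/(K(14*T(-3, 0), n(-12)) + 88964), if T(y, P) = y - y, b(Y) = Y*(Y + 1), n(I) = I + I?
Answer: 2009/178728682 ≈ 1.1240e-5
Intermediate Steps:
n(I) = 2*I
b(Y) = Y*(1 + Y)
q(L) = 12/L (q(L) = (-4*(1 - 4))/L = (-4*(-3))/L = 12/L)
T(y, P) = 0
K(R, a) = 6/2009 (K(R, a) = (12/(-14))/(-287) = (12*(-1/14))*(-1/287) = -6/7*(-1/287) = 6/2009)
1/(K(14*T(-3, 0), n(-12)) + 88964) = 1/(6/2009 + 88964) = 1/(178728682/2009) = 2009/178728682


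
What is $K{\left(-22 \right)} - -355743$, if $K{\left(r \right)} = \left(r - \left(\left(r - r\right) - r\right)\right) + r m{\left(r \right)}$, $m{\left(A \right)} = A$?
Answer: $356183$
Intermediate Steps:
$K{\left(r \right)} = r^{2} + 2 r$ ($K{\left(r \right)} = \left(r - \left(\left(r - r\right) - r\right)\right) + r r = \left(r - \left(0 - r\right)\right) + r^{2} = \left(r - - r\right) + r^{2} = \left(r + r\right) + r^{2} = 2 r + r^{2} = r^{2} + 2 r$)
$K{\left(-22 \right)} - -355743 = - 22 \left(2 - 22\right) - -355743 = \left(-22\right) \left(-20\right) + 355743 = 440 + 355743 = 356183$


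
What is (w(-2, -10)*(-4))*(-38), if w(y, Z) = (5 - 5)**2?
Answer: 0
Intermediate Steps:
w(y, Z) = 0 (w(y, Z) = 0**2 = 0)
(w(-2, -10)*(-4))*(-38) = (0*(-4))*(-38) = 0*(-38) = 0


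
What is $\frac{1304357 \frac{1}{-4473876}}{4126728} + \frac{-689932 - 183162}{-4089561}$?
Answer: $\frac{5373155295722884385}{25167798216353159136} \approx 0.21349$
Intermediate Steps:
$\frac{1304357 \frac{1}{-4473876}}{4126728} + \frac{-689932 - 183162}{-4089561} = 1304357 \left(- \frac{1}{4473876}\right) \frac{1}{4126728} - - \frac{873094}{4089561} = \left(- \frac{1304357}{4473876}\right) \frac{1}{4126728} + \frac{873094}{4089561} = - \frac{1304357}{18462469357728} + \frac{873094}{4089561} = \frac{5373155295722884385}{25167798216353159136}$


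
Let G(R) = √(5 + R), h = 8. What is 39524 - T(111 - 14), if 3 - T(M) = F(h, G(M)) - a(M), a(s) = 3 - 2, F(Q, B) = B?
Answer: 39520 + √102 ≈ 39530.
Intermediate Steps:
a(s) = 1
T(M) = 4 - √(5 + M) (T(M) = 3 - (√(5 + M) - 1*1) = 3 - (√(5 + M) - 1) = 3 - (-1 + √(5 + M)) = 3 + (1 - √(5 + M)) = 4 - √(5 + M))
39524 - T(111 - 14) = 39524 - (4 - √(5 + (111 - 14))) = 39524 - (4 - √(5 + 97)) = 39524 - (4 - √102) = 39524 + (-4 + √102) = 39520 + √102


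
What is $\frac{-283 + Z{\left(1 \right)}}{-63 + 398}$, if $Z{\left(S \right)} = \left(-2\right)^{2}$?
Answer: $- \frac{279}{335} \approx -0.83284$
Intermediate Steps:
$Z{\left(S \right)} = 4$
$\frac{-283 + Z{\left(1 \right)}}{-63 + 398} = \frac{-283 + 4}{-63 + 398} = - \frac{279}{335}$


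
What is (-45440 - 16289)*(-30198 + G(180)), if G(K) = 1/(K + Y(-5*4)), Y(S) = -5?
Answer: 326216098121/175 ≈ 1.8641e+9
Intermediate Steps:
G(K) = 1/(-5 + K) (G(K) = 1/(K - 5) = 1/(-5 + K))
(-45440 - 16289)*(-30198 + G(180)) = (-45440 - 16289)*(-30198 + 1/(-5 + 180)) = -61729*(-30198 + 1/175) = -61729*(-5284649/175) = 326216098121/175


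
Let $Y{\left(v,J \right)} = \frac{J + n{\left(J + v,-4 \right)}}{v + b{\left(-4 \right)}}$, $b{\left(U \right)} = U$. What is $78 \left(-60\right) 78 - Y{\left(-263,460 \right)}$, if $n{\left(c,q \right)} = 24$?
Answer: $- \frac{97465196}{267} \approx -3.6504 \cdot 10^{5}$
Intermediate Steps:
$Y{\left(v,J \right)} = \frac{24 + J}{-4 + v}$ ($Y{\left(v,J \right)} = \frac{J + 24}{v - 4} = \frac{24 + J}{-4 + v}$)
$78 \left(-60\right) 78 - Y{\left(-263,460 \right)} = 78 \left(-60\right) 78 - \frac{24 + 460}{-4 - 263} = \left(-4680\right) 78 - \frac{1}{-267} \cdot 484 = -365040 - \left(- \frac{1}{267}\right) 484 = -365040 - - \frac{484}{267} = -365040 + \frac{484}{267} = - \frac{97465196}{267}$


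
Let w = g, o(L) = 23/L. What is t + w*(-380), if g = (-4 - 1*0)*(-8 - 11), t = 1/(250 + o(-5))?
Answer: -35435755/1227 ≈ -28880.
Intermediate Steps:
t = 5/1227 (t = 1/(250 + 23/(-5)) = 1/(250 + 23*(-⅕)) = 1/(250 - 23/5) = 1/(1227/5) = 5/1227 ≈ 0.0040750)
g = 76 (g = (-4 + 0)*(-19) = -4*(-19) = 76)
w = 76
t + w*(-380) = 5/1227 + 76*(-380) = 5/1227 - 28880 = -35435755/1227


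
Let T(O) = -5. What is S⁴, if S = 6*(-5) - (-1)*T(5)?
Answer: 1500625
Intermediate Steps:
S = -35 (S = 6*(-5) - (-1)*(-5) = -30 - 1*5 = -30 - 5 = -35)
S⁴ = (-35)⁴ = 1500625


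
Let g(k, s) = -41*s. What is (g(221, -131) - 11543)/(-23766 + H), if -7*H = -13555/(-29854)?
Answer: 1289812216/4966584703 ≈ 0.25970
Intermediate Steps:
H = -13555/208978 (H = -(-13555)/(7*(-29854)) = -(-13555)*(-1)/(7*29854) = -1/7*13555/29854 = -13555/208978 ≈ -0.064863)
(g(221, -131) - 11543)/(-23766 + H) = (-41*(-131) - 11543)/(-23766 - 13555/208978) = (5371 - 11543)/(-4966584703/208978) = -6172*(-208978/4966584703) = 1289812216/4966584703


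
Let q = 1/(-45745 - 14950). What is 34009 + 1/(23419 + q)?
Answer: 48340943742531/1421416204 ≈ 34009.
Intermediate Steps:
q = -1/60695 (q = 1/(-60695) = -1/60695 ≈ -1.6476e-5)
34009 + 1/(23419 + q) = 34009 + 1/(23419 - 1/60695) = 34009 + 1/(1421416204/60695) = 34009 + 60695/1421416204 = 48340943742531/1421416204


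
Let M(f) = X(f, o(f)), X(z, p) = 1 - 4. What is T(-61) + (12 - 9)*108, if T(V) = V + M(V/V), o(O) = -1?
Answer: 260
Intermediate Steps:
X(z, p) = -3
M(f) = -3
T(V) = -3 + V (T(V) = V - 3 = -3 + V)
T(-61) + (12 - 9)*108 = (-3 - 61) + (12 - 9)*108 = -64 + 3*108 = -64 + 324 = 260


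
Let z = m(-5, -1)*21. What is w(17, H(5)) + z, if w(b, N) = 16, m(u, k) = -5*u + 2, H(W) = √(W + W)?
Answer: 583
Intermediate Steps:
H(W) = √2*√W (H(W) = √(2*W) = √2*√W)
m(u, k) = 2 - 5*u
z = 567 (z = (2 - 5*(-5))*21 = (2 + 25)*21 = 27*21 = 567)
w(17, H(5)) + z = 16 + 567 = 583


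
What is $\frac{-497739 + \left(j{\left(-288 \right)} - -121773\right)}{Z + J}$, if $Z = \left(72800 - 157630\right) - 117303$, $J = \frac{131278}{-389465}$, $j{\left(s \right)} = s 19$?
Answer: $\frac{148556750670}{78723860123} \approx 1.8871$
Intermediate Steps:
$j{\left(s \right)} = 19 s$
$J = - \frac{131278}{389465}$ ($J = 131278 \left(- \frac{1}{389465}\right) = - \frac{131278}{389465} \approx -0.33707$)
$Z = -202133$ ($Z = \left(72800 - 157630\right) - 117303 = -84830 - 117303 = -202133$)
$\frac{-497739 + \left(j{\left(-288 \right)} - -121773\right)}{Z + J} = \frac{-497739 + \left(19 \left(-288\right) - -121773\right)}{-202133 - \frac{131278}{389465}} = \frac{-497739 + \left(-5472 + 121773\right)}{- \frac{78723860123}{389465}} = \left(-497739 + 116301\right) \left(- \frac{389465}{78723860123}\right) = \left(-381438\right) \left(- \frac{389465}{78723860123}\right) = \frac{148556750670}{78723860123}$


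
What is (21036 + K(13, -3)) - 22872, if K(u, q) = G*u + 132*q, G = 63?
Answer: -1413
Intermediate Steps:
K(u, q) = 63*u + 132*q
(21036 + K(13, -3)) - 22872 = (21036 + (63*13 + 132*(-3))) - 22872 = (21036 + (819 - 396)) - 22872 = (21036 + 423) - 22872 = 21459 - 22872 = -1413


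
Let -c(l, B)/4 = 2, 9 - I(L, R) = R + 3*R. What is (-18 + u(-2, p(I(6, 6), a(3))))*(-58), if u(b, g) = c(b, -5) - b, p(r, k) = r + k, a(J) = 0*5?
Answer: 1392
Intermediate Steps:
a(J) = 0
I(L, R) = 9 - 4*R (I(L, R) = 9 - (R + 3*R) = 9 - 4*R)
c(l, B) = -8 (c(l, B) = -4*2 = -8)
p(r, k) = k + r
u(b, g) = -8 - b
(-18 + u(-2, p(I(6, 6), a(3))))*(-58) = (-18 + (-8 - 1*(-2)))*(-58) = (-18 + (-8 + 2))*(-58) = (-18 - 6)*(-58) = -24*(-58) = 1392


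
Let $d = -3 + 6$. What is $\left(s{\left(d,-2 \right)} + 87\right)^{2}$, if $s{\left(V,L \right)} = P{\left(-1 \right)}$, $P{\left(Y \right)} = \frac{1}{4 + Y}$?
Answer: $\frac{68644}{9} \approx 7627.1$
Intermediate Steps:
$d = 3$
$s{\left(V,L \right)} = \frac{1}{3}$ ($s{\left(V,L \right)} = \frac{1}{4 - 1} = \frac{1}{3}$)
$\left(s{\left(d,-2 \right)} + 87\right)^{2} = \left(\frac{1}{3} + 87\right)^{2} = \left(\frac{262}{3}\right)^{2} = \frac{68644}{9}$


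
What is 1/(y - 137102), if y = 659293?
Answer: 1/522191 ≈ 1.9150e-6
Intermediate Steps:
1/(y - 137102) = 1/(659293 - 137102) = 1/522191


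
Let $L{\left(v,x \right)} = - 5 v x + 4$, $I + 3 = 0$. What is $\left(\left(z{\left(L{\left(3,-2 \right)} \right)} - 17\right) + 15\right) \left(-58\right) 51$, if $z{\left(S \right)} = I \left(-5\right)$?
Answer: $-38454$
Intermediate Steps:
$I = -3$ ($I = -3 + 0 = -3$)
$L{\left(v,x \right)} = 4 - 5 v x$ ($L{\left(v,x \right)} = - 5 v x + 4 = 4 - 5 v x$)
$z{\left(S \right)} = 15$ ($z{\left(S \right)} = \left(-3\right) \left(-5\right) = 15$)
$\left(\left(z{\left(L{\left(3,-2 \right)} \right)} - 17\right) + 15\right) \left(-58\right) 51 = \left(\left(15 - 17\right) + 15\right) \left(-58\right) 51 = \left(-2 + 15\right) \left(-58\right) 51 = 13 \left(-58\right) 51 = \left(-754\right) 51 = -38454$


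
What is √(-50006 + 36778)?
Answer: 2*I*√3307 ≈ 115.01*I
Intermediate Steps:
√(-50006 + 36778) = √(-13228) = 2*I*√3307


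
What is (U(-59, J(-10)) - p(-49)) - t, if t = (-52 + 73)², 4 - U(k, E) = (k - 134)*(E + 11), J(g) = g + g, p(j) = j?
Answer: -2125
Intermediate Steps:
J(g) = 2*g
U(k, E) = 4 - (-134 + k)*(11 + E) (U(k, E) = 4 - (k - 134)*(E + 11) = 4 - (-134 + k)*(11 + E))
t = 441 (t = 21² = 441)
(U(-59, J(-10)) - p(-49)) - t = ((1478 - 11*(-59) + 134*(2*(-10)) - 1*2*(-10)*(-59)) - 1*(-49)) - 1*441 = ((1478 + 649 + 134*(-20) - 1*(-20)*(-59)) + 49) - 441 = ((1478 + 649 - 2680 - 1180) + 49) - 441 = (-1733 + 49) - 441 = -1684 - 441 = -2125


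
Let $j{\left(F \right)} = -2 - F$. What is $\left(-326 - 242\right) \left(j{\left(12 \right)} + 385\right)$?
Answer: $-210728$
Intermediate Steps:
$\left(-326 - 242\right) \left(j{\left(12 \right)} + 385\right) = \left(-326 - 242\right) \left(\left(-2 - 12\right) + 385\right) = - 568 \left(\left(-2 - 12\right) + 385\right) = - 568 \left(-14 + 385\right) = \left(-568\right) 371 = -210728$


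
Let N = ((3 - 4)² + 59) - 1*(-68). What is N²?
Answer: 16384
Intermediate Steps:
N = 128 (N = ((-1)² + 59) + 68 = (1 + 59) + 68 = 60 + 68 = 128)
N² = 128² = 16384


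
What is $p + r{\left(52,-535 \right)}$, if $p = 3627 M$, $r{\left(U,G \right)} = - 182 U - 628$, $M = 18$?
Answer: $55194$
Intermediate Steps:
$r{\left(U,G \right)} = -628 - 182 U$
$p = 65286$ ($p = 3627 \cdot 18 = 65286$)
$p + r{\left(52,-535 \right)} = 65286 - 10092 = 55194$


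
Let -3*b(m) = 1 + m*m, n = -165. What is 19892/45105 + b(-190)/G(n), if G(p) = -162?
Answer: 546001039/7307010 ≈ 74.723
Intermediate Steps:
b(m) = -⅓ - m²/3 (b(m) = -(1 + m*m)/3 = -(1 + m²)/3 = -⅓ - m²/3)
19892/45105 + b(-190)/G(n) = 19892/45105 + (-⅓ - ⅓*(-190)²)/(-162) = 19892*(1/45105) + (-⅓ - ⅓*36100)*(-1/162) = 19892/45105 + (-⅓ - 36100/3)*(-1/162) = 19892/45105 - 36101/3*(-1/162) = 19892/45105 + 36101/486 = 546001039/7307010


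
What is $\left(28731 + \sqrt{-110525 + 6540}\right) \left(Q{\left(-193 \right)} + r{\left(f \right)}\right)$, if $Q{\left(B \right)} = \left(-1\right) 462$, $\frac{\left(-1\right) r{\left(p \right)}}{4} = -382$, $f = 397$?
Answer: $30627246 + 1066 i \sqrt{103985} \approx 3.0627 \cdot 10^{7} + 3.4375 \cdot 10^{5} i$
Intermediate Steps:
$r{\left(p \right)} = 1528$ ($r{\left(p \right)} = \left(-4\right) \left(-382\right) = 1528$)
$Q{\left(B \right)} = -462$
$\left(28731 + \sqrt{-110525 + 6540}\right) \left(Q{\left(-193 \right)} + r{\left(f \right)}\right) = \left(28731 + \sqrt{-110525 + 6540}\right) \left(-462 + 1528\right) = \left(28731 + \sqrt{-103985}\right) 1066 = \left(28731 + i \sqrt{103985}\right) 1066 = 30627246 + 1066 i \sqrt{103985}$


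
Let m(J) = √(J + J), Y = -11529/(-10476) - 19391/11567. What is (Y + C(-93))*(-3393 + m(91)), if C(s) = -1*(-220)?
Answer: -3341339949753/4487996 + 984774521*√182/4487996 ≈ -7.4155e+5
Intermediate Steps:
Y = -2584599/4487996 (Y = -11529*(-1/10476) - 19391*1/11567 = 427/388 - 19391/11567 = -2584599/4487996 ≈ -0.57589)
m(J) = √2*√J (m(J) = √(2*J) = √2*√J)
C(s) = 220
(Y + C(-93))*(-3393 + m(91)) = (-2584599/4487996 + 220)*(-3393 + √2*√91) = 984774521*(-3393 + √182)/4487996 = -3341339949753/4487996 + 984774521*√182/4487996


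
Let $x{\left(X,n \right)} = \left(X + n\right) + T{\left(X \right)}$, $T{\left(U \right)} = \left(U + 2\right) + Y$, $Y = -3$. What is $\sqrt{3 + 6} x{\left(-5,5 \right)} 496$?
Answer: $-8928$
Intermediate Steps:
$T{\left(U \right)} = -1 + U$ ($T{\left(U \right)} = \left(U + 2\right) - 3 = \left(2 + U\right) - 3 = -1 + U$)
$x{\left(X,n \right)} = -1 + n + 2 X$ ($x{\left(X,n \right)} = \left(X + n\right) + \left(-1 + X\right) = -1 + n + 2 X$)
$\sqrt{3 + 6} x{\left(-5,5 \right)} 496 = \sqrt{3 + 6} \left(-1 + 5 + 2 \left(-5\right)\right) 496 = \sqrt{9} \left(-1 + 5 - 10\right) 496 = 3 \left(-6\right) 496 = \left(-18\right) 496 = -8928$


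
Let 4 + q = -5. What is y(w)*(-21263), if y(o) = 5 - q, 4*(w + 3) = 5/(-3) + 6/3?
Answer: -297682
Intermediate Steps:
q = -9 (q = -4 - 5 = -9)
w = -35/12 (w = -3 + (5/(-3) + 6/3)/4 = -3 + (5*(-1/3) + 6*(1/3))/4 = -3 + (-5/3 + 2)/4 = -3 + (1/4)*(1/3) = -3 + 1/12 = -35/12 ≈ -2.9167)
y(o) = 14 (y(o) = 5 - 1*(-9) = 5 + 9 = 14)
y(w)*(-21263) = 14*(-21263) = -297682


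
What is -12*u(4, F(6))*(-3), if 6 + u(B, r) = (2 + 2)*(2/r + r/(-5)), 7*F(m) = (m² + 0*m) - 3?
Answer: -111912/385 ≈ -290.68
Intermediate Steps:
F(m) = -3/7 + m²/7 (F(m) = ((m² + 0*m) - 3)/7 = ((m² + 0) - 3)/7 = (m² - 3)/7 = (-3 + m²)/7 = -3/7 + m²/7)
u(B, r) = -6 + 8/r - 4*r/5 (u(B, r) = -6 + (2 + 2)*(2/r + r/(-5)) = -6 + 4*(2/r + r*(-⅕)) = -6 + 4*(2/r - r/5) = -6 + (8/r - 4*r/5) = -6 + 8/r - 4*r/5)
-12*u(4, F(6))*(-3) = -12*(-6 + 8/(-3/7 + (⅐)*6²) - 4*(-3/7 + (⅐)*6²)/5)*(-3) = -12*(-6 + 8/(-3/7 + (⅐)*36) - 4*(-3/7 + (⅐)*36)/5)*(-3) = -12*(-6 + 8/(-3/7 + 36/7) - 4*(-3/7 + 36/7)/5)*(-3) = -12*(-6 + 8/(33/7) - ⅘*33/7)*(-3) = -12*(-6 + 8*(7/33) - 132/35)*(-3) = -12*(-6 + 56/33 - 132/35)*(-3) = -12*(-9326/1155)*(-3) = (37304/385)*(-3) = -111912/385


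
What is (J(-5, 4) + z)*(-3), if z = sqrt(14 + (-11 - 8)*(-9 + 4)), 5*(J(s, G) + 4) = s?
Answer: 15 - 3*sqrt(109) ≈ -16.321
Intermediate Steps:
J(s, G) = -4 + s/5
z = sqrt(109) (z = sqrt(14 - 19*(-5)) = sqrt(14 + 95) = sqrt(109) ≈ 10.440)
(J(-5, 4) + z)*(-3) = ((-4 + (1/5)*(-5)) + sqrt(109))*(-3) = ((-4 - 1) + sqrt(109))*(-3) = (-5 + sqrt(109))*(-3) = 15 - 3*sqrt(109)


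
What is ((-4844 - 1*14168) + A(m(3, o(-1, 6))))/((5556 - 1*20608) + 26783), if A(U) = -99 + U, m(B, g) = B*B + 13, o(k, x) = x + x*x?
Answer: -19089/11731 ≈ -1.6272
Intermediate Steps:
o(k, x) = x + x²
m(B, g) = 13 + B² (m(B, g) = B² + 13 = 13 + B²)
((-4844 - 1*14168) + A(m(3, o(-1, 6))))/((5556 - 1*20608) + 26783) = ((-4844 - 1*14168) + (-99 + (13 + 3²)))/((5556 - 1*20608) + 26783) = ((-4844 - 14168) + (-99 + (13 + 9)))/((5556 - 20608) + 26783) = (-19012 + (-99 + 22))/(-15052 + 26783) = (-19012 - 77)/11731 = -19089*1/11731 = -19089/11731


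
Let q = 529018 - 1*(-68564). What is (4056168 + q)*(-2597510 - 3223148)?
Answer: -27087887167500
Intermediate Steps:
q = 597582 (q = 529018 + 68564 = 597582)
(4056168 + q)*(-2597510 - 3223148) = (4056168 + 597582)*(-2597510 - 3223148) = 4653750*(-5820658) = -27087887167500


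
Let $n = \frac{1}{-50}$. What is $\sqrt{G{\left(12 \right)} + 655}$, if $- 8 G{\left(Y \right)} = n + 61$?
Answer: $\frac{\sqrt{258951}}{20} \approx 25.444$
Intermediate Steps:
$n = - \frac{1}{50} \approx -0.02$
$G{\left(Y \right)} = - \frac{3049}{400}$ ($G{\left(Y \right)} = - \frac{- \frac{1}{50} + 61}{8} = \left(- \frac{1}{8}\right) \frac{3049}{50} = - \frac{3049}{400}$)
$\sqrt{G{\left(12 \right)} + 655} = \sqrt{- \frac{3049}{400} + 655} = \sqrt{\frac{258951}{400}} = \frac{\sqrt{258951}}{20}$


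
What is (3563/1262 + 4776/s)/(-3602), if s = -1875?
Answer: -217771/2841077500 ≈ -7.6651e-5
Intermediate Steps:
(3563/1262 + 4776/s)/(-3602) = (3563/1262 + 4776/(-1875))/(-3602) = (3563*(1/1262) + 4776*(-1/1875))*(-1/3602) = (3563/1262 - 1592/625)*(-1/3602) = (217771/788750)*(-1/3602) = -217771/2841077500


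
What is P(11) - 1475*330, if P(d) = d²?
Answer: -486629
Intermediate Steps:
P(11) - 1475*330 = 11² - 1475*330 = 121 - 486750 = -486629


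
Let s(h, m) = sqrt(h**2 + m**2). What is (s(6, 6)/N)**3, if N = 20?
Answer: 27*sqrt(2)/500 ≈ 0.076367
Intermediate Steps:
(s(6, 6)/N)**3 = (sqrt(6**2 + 6**2)/20)**3 = (sqrt(36 + 36)*(1/20))**3 = (sqrt(72)*(1/20))**3 = ((6*sqrt(2))*(1/20))**3 = (3*sqrt(2)/10)**3 = 27*sqrt(2)/500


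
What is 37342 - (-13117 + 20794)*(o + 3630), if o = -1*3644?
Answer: 144820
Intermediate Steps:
o = -3644
37342 - (-13117 + 20794)*(o + 3630) = 37342 - (-13117 + 20794)*(-3644 + 3630) = 37342 - 7677*(-14) = 37342 - 1*(-107478) = 37342 + 107478 = 144820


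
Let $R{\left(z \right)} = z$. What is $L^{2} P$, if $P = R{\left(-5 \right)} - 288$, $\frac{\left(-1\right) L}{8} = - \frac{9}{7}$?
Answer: $- \frac{1518912}{49} \approx -30998.0$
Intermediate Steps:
$L = \frac{72}{7}$ ($L = - 8 \left(- \frac{9}{7}\right) = - 8 \left(\left(-9\right) \frac{1}{7}\right) = \left(-8\right) \left(- \frac{9}{7}\right) = \frac{72}{7} \approx 10.286$)
$P = -293$ ($P = -5 - 288 = -293$)
$L^{2} P = \left(\frac{72}{7}\right)^{2} \left(-293\right) = \frac{5184}{49} \left(-293\right) = - \frac{1518912}{49}$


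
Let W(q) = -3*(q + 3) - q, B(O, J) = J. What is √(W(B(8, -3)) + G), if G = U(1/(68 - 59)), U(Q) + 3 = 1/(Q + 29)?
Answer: 3*√262/262 ≈ 0.18534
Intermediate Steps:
U(Q) = -3 + 1/(29 + Q) (U(Q) = -3 + 1/(Q + 29) = -3 + 1/(29 + Q))
W(q) = -9 - 4*q (W(q) = -3*(3 + q) - q = (-9 - 3*q) - q = -9 - 4*q)
G = -777/262 (G = (-86 - 3/(68 - 59))/(29 + 1/(68 - 59)) = (-86 - 3/9)/(29 + 1/9) = (-86 - 3*⅑)/(29 + ⅑) = (-86 - ⅓)/(262/9) = (9/262)*(-259/3) = -777/262 ≈ -2.9656)
√(W(B(8, -3)) + G) = √((-9 - 4*(-3)) - 777/262) = √((-9 + 12) - 777/262) = √(3 - 777/262) = √(9/262) = 3*√262/262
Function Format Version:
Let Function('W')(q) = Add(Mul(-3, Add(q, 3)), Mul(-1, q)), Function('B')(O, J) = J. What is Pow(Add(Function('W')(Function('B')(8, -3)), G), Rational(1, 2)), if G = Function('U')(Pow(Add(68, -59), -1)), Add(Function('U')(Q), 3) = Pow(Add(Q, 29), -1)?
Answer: Mul(Rational(3, 262), Pow(262, Rational(1, 2))) ≈ 0.18534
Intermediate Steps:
Function('U')(Q) = Add(-3, Pow(Add(29, Q), -1)) (Function('U')(Q) = Add(-3, Pow(Add(Q, 29), -1)) = Add(-3, Pow(Add(29, Q), -1)))
Function('W')(q) = Add(-9, Mul(-4, q)) (Function('W')(q) = Add(Mul(-3, Add(3, q)), Mul(-1, q)) = Add(Add(-9, Mul(-3, q)), Mul(-1, q)) = Add(-9, Mul(-4, q)))
G = Rational(-777, 262) (G = Mul(Pow(Add(29, Pow(Add(68, -59), -1)), -1), Add(-86, Mul(-3, Pow(Add(68, -59), -1)))) = Mul(Pow(Add(29, Pow(9, -1)), -1), Add(-86, Mul(-3, Pow(9, -1)))) = Mul(Pow(Add(29, Rational(1, 9)), -1), Add(-86, Mul(-3, Rational(1, 9)))) = Mul(Pow(Rational(262, 9), -1), Add(-86, Rational(-1, 3))) = Mul(Rational(9, 262), Rational(-259, 3)) = Rational(-777, 262) ≈ -2.9656)
Pow(Add(Function('W')(Function('B')(8, -3)), G), Rational(1, 2)) = Pow(Add(Add(-9, Mul(-4, -3)), Rational(-777, 262)), Rational(1, 2)) = Pow(Add(Add(-9, 12), Rational(-777, 262)), Rational(1, 2)) = Pow(Add(3, Rational(-777, 262)), Rational(1, 2)) = Pow(Rational(9, 262), Rational(1, 2)) = Mul(Rational(3, 262), Pow(262, Rational(1, 2)))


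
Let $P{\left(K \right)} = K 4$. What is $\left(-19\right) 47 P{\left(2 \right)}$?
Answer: $-7144$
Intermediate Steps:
$P{\left(K \right)} = 4 K$
$\left(-19\right) 47 P{\left(2 \right)} = \left(-19\right) 47 \cdot 4 \cdot 2 = \left(-893\right) 8 = -7144$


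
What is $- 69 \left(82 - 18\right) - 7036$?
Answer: $-11452$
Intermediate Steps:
$- 69 \left(82 - 18\right) - 7036 = \left(-69\right) 64 - 7036 = -4416 - 7036 = -11452$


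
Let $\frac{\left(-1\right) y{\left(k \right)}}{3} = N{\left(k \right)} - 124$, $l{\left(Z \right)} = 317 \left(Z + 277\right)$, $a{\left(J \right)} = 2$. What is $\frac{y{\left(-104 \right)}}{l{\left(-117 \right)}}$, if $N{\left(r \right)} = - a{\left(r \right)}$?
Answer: $\frac{189}{25360} \approx 0.0074527$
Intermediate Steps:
$l{\left(Z \right)} = 87809 + 317 Z$ ($l{\left(Z \right)} = 317 \left(277 + Z\right) = 87809 + 317 Z$)
$N{\left(r \right)} = -2$ ($N{\left(r \right)} = \left(-1\right) 2 = -2$)
$y{\left(k \right)} = 378$ ($y{\left(k \right)} = - 3 \left(-2 - 124\right) = \left(-3\right) \left(-126\right) = 378$)
$\frac{y{\left(-104 \right)}}{l{\left(-117 \right)}} = \frac{378}{87809 + 317 \left(-117\right)} = \frac{378}{87809 - 37089} = \frac{378}{50720} = 378 \cdot \frac{1}{50720} = \frac{189}{25360}$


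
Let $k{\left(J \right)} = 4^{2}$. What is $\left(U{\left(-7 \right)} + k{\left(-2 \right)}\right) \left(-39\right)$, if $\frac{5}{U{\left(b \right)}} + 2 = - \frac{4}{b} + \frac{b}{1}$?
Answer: $- \frac{35451}{59} \approx -600.86$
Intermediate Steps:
$k{\left(J \right)} = 16$
$U{\left(b \right)} = \frac{5}{-2 + b - \frac{4}{b}}$ ($U{\left(b \right)} = \frac{5}{-2 + \left(- \frac{4}{b} + \frac{b}{1}\right)} = \frac{5}{-2 + \left(- \frac{4}{b} + b 1\right)} = \frac{5}{-2 + \left(- \frac{4}{b} + b\right)} = \frac{5}{-2 + \left(b - \frac{4}{b}\right)} = \frac{5}{-2 + b - \frac{4}{b}}$)
$\left(U{\left(-7 \right)} + k{\left(-2 \right)}\right) \left(-39\right) = \left(5 \left(-7\right) \frac{1}{-4 + \left(-7\right)^{2} - -14} + 16\right) \left(-39\right) = \left(5 \left(-7\right) \frac{1}{-4 + 49 + 14} + 16\right) \left(-39\right) = \left(5 \left(-7\right) \frac{1}{59} + 16\right) \left(-39\right) = \left(- \frac{35}{59} + 16\right) \left(-39\right) = \frac{909}{59} \left(-39\right) = - \frac{35451}{59}$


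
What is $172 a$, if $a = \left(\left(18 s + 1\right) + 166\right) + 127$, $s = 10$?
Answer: $81528$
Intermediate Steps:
$a = 474$ ($a = \left(\left(18 \cdot 10 + 1\right) + 166\right) + 127 = \left(\left(180 + 1\right) + 166\right) + 127 = \left(181 + 166\right) + 127 = 347 + 127 = 474$)
$172 a = 172 \cdot 474 = 81528$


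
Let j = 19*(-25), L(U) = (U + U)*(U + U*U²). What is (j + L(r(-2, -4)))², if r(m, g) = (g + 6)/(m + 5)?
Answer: 1472333641/6561 ≈ 2.2441e+5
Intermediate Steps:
r(m, g) = (6 + g)/(5 + m)
L(U) = 2*U*(U + U³) (L(U) = (2*U)*(U + U³) = 2*U*(U + U³))
j = -475
(j + L(r(-2, -4)))² = (-475 + 2*((6 - 4)/(5 - 2))²*(1 + ((6 - 4)/(5 - 2))²))² = (-475 + 2*(2/3)²*(1 + (2/3)²))² = (-475 + 2*((⅓)*2)²*(1 + ((⅓)*2)²))² = (-475 + 2*(⅔)²*(1 + (⅔)²))² = (-475 + 2*(4/9)*(1 + 4/9))² = (-475 + 2*(4/9)*(13/9))² = (-475 + 104/81)² = (-38371/81)² = 1472333641/6561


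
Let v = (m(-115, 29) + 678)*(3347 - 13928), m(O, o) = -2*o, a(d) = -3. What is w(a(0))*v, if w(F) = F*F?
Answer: -59041980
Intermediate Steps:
w(F) = F²
v = -6560220 (v = (-2*29 + 678)*(3347 - 13928) = (-58 + 678)*(-10581) = 620*(-10581) = -6560220)
w(a(0))*v = (-3)²*(-6560220) = 9*(-6560220) = -59041980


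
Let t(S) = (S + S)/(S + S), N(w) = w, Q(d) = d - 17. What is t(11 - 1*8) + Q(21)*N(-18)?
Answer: -71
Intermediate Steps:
Q(d) = -17 + d
t(S) = 1 (t(S) = (2*S)/((2*S)) = (2*S)*(1/(2*S)) = 1)
t(11 - 1*8) + Q(21)*N(-18) = 1 + (-17 + 21)*(-18) = 1 + 4*(-18) = 1 - 72 = -71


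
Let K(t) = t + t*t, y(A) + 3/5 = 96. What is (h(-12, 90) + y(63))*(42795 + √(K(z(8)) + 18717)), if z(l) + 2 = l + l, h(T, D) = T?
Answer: 3569103 + 1251*√2103/5 ≈ 3.5806e+6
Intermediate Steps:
y(A) = 477/5 (y(A) = -⅗ + 96 = 477/5)
z(l) = -2 + 2*l (z(l) = -2 + (l + l) = -2 + 2*l)
K(t) = t + t²
(h(-12, 90) + y(63))*(42795 + √(K(z(8)) + 18717)) = (-12 + 477/5)*(42795 + √((-2 + 2*8)*(1 + (-2 + 2*8)) + 18717)) = 417*(42795 + √((-2 + 16)*(1 + (-2 + 16)) + 18717))/5 = 417*(42795 + √(14*(1 + 14) + 18717))/5 = 417*(42795 + √(14*15 + 18717))/5 = 417*(42795 + √(210 + 18717))/5 = 417*(42795 + √18927)/5 = 417*(42795 + 3*√2103)/5 = 3569103 + 1251*√2103/5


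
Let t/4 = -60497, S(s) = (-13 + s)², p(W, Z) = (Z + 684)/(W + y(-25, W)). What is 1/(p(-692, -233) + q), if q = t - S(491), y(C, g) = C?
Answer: -717/337328875 ≈ -2.1255e-6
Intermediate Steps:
p(W, Z) = (684 + Z)/(-25 + W) (p(W, Z) = (Z + 684)/(W - 25) = (684 + Z)/(-25 + W))
t = -241988 (t = 4*(-60497) = -241988)
q = -470472 (q = -241988 - (-13 + 491)² = -241988 - 1*478² = -241988 - 1*228484 = -241988 - 228484 = -470472)
1/(p(-692, -233) + q) = 1/((684 - 233)/(-25 - 692) - 470472) = 1/(451/(-717) - 470472) = 1/(-1/717*451 - 470472) = 1/(-451/717 - 470472) = 1/(-337328875/717) = -717/337328875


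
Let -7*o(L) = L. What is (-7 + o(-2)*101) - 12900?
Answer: -90147/7 ≈ -12878.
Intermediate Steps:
o(L) = -L/7
(-7 + o(-2)*101) - 12900 = (-7 - 1/7*(-2)*101) - 12900 = (-7 + (2/7)*101) - 12900 = (-7 + 202/7) - 12900 = 153/7 - 12900 = -90147/7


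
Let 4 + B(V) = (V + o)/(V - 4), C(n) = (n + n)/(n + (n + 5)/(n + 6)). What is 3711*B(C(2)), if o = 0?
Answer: -84116/5 ≈ -16823.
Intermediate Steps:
C(n) = 2*n/(n + (5 + n)/(6 + n)) (C(n) = (2*n)/(n + (5 + n)/(6 + n)) = 2*n/(n + (5 + n)/(6 + n)))
B(V) = -4 + V/(-4 + V) (B(V) = -4 + (V + 0)/(V - 4) = -4 + V/(-4 + V))
3711*B(C(2)) = 3711*((16 - 6*2*(6 + 2)/(5 + 2² + 7*2))/(-4 + 2*2*(6 + 2)/(5 + 2² + 7*2))) = 3711*((16 - 6*2*8/(5 + 4 + 14))/(-4 + 2*2*8/(5 + 4 + 14))) = 3711*((16 - 6*2*8/23)/(-4 + 2*2*8/23)) = 3711*((16 - 6*2*8/23)/(-4 + 2*2*(1/23)*8)) = 3711*((16 - 3*32/23)/(-4 + 32/23)) = 3711*((16 - 96/23)/(-60/23)) = 3711*(-23/60*272/23) = 3711*(-68/15) = -84116/5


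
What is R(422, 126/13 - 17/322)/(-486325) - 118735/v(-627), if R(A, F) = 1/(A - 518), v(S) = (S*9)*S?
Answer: -1847800384613/55062276746400 ≈ -0.033558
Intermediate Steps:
v(S) = 9*S² (v(S) = (9*S)*S = 9*S²)
R(A, F) = 1/(-518 + A)
R(422, 126/13 - 17/322)/(-486325) - 118735/v(-627) = 1/((-518 + 422)*(-486325)) - 118735/(9*(-627)²) = -1/486325/(-96) - 118735/(9*393129) = -1/96*(-1/486325) - 118735/3538161 = 1/46687200 - 118735*1/3538161 = 1/46687200 - 118735/3538161 = -1847800384613/55062276746400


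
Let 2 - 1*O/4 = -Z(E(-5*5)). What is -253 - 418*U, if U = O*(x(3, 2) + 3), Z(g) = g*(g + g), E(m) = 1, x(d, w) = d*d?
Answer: -80509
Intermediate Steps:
x(d, w) = d**2
Z(g) = 2*g**2 (Z(g) = g*(2*g) = 2*g**2)
O = 16 (O = 8 - (-4)*2*1**2 = 8 - (-4)*2*1 = 8 - (-4)*2 = 8 - 4*(-2) = 8 + 8 = 16)
U = 192 (U = 16*(3**2 + 3) = 16*(9 + 3) = 16*12 = 192)
-253 - 418*U = -253 - 418*192 = -253 - 80256 = -80509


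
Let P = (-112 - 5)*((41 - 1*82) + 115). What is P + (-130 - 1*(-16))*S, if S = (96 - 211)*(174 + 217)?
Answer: 5117352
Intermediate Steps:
S = -44965 (S = -115*391 = -44965)
P = -8658 (P = -117*((41 - 82) + 115) = -117*(-41 + 115) = -117*74 = -8658)
P + (-130 - 1*(-16))*S = -8658 + (-130 - 1*(-16))*(-44965) = -8658 + (-130 + 16)*(-44965) = -8658 - 114*(-44965) = -8658 + 5126010 = 5117352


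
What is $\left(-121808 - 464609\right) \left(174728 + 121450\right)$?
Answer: $-173683814226$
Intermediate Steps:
$\left(-121808 - 464609\right) \left(174728 + 121450\right) = \left(-586417\right) 296178 = -173683814226$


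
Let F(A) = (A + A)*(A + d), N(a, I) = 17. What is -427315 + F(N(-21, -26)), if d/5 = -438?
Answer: -501197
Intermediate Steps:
d = -2190 (d = 5*(-438) = -2190)
F(A) = 2*A*(-2190 + A) (F(A) = (A + A)*(A - 2190) = (2*A)*(-2190 + A) = 2*A*(-2190 + A))
-427315 + F(N(-21, -26)) = -427315 + 2*17*(-2190 + 17) = -427315 + 2*17*(-2173) = -427315 - 73882 = -501197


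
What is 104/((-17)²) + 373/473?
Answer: 156989/136697 ≈ 1.1484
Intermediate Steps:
104/((-17)²) + 373/473 = 104/289 + 373*(1/473) = 104*(1/289) + 373/473 = 104/289 + 373/473 = 156989/136697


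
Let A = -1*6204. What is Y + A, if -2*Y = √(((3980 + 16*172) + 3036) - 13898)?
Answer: -6204 - I*√4130/2 ≈ -6204.0 - 32.133*I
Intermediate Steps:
A = -6204
Y = -I*√4130/2 (Y = -√(((3980 + 16*172) + 3036) - 13898)/2 = -√(((3980 + 2752) + 3036) - 13898)/2 = -√((6732 + 3036) - 13898)/2 = -√(9768 - 13898)/2 = -I*√4130/2 ≈ -32.133*I)
Y + A = -I*√4130/2 - 6204 = -6204 - I*√4130/2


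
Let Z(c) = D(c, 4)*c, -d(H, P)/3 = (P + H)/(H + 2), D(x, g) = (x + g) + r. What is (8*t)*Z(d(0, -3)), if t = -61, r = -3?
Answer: -12078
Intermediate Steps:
D(x, g) = -3 + g + x (D(x, g) = (x + g) - 3 = (g + x) - 3 = -3 + g + x)
d(H, P) = -3*(H + P)/(2 + H) (d(H, P) = -3*(P + H)/(H + 2) = -3*(H + P)/(2 + H))
Z(c) = c*(1 + c) (Z(c) = (-3 + 4 + c)*c = (1 + c)*c = c*(1 + c))
(8*t)*Z(d(0, -3)) = (8*(-61))*((3*(-1*0 - 1*(-3))/(2 + 0))*(1 + 3*(-1*0 - 1*(-3))/(2 + 0))) = -488*3*(0 + 3)/2*(1 + 3*(0 + 3)/2) = -488*3*(½)*3*(1 + 3*(½)*3) = -2196*(1 + 9/2) = -2196*11/2 = -488*99/4 = -12078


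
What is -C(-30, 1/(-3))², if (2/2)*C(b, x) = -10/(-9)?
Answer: -100/81 ≈ -1.2346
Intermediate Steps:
C(b, x) = 10/9 (C(b, x) = -10/(-9) = -10*(-⅑) = 10/9)
-C(-30, 1/(-3))² = -(10/9)² = -1*100/81 = -100/81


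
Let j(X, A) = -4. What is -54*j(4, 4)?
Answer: 216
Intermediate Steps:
-54*j(4, 4) = -54*(-4) = 216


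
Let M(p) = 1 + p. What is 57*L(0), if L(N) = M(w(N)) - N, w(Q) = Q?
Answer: 57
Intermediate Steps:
L(N) = 1 (L(N) = (1 + N) - N = 1)
57*L(0) = 57*1 = 57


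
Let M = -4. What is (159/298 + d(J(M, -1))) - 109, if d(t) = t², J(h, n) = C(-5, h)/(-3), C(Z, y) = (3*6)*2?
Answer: 10589/298 ≈ 35.534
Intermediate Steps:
C(Z, y) = 36 (C(Z, y) = 18*2 = 36)
J(h, n) = -12 (J(h, n) = 36/(-3) = 36*(-⅓) = -12)
(159/298 + d(J(M, -1))) - 109 = (159/298 + (-12)²) - 109 = (159*(1/298) + 144) - 109 = (159/298 + 144) - 109 = 43071/298 - 109 = 10589/298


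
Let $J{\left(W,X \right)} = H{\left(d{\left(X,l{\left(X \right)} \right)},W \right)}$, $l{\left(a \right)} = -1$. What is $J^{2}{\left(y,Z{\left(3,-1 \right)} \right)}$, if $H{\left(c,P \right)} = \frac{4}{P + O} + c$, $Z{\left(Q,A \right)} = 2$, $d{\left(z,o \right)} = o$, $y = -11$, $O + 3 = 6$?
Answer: $\frac{9}{4} \approx 2.25$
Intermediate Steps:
$O = 3$ ($O = -3 + 6 = 3$)
$H{\left(c,P \right)} = c + \frac{4}{3 + P}$ ($H{\left(c,P \right)} = \frac{4}{P + 3} + c = \frac{4}{3 + P} + c = c + \frac{4}{3 + P}$)
$J{\left(W,X \right)} = \frac{1 - W}{3 + W}$ ($J{\left(W,X \right)} = \frac{4 + 3 \left(-1\right) + W \left(-1\right)}{3 + W} = \frac{4 - 3 - W}{3 + W} = \frac{1 - W}{3 + W}$)
$J^{2}{\left(y,Z{\left(3,-1 \right)} \right)} = \left(\frac{1 - -11}{3 - 11}\right)^{2} = \left(\frac{1 + 11}{-8}\right)^{2} = \left(\left(- \frac{1}{8}\right) 12\right)^{2} = \left(- \frac{3}{2}\right)^{2} = \frac{9}{4}$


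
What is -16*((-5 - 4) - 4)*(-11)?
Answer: -2288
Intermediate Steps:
-16*((-5 - 4) - 4)*(-11) = -16*(-9 - 4)*(-11) = -16*(-13)*(-11) = 208*(-11) = -2288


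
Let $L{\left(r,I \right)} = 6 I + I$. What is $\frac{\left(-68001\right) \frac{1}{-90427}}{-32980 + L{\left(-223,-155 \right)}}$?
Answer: $- \frac{22667}{1026798585} \approx -2.2075 \cdot 10^{-5}$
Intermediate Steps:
$L{\left(r,I \right)} = 7 I$
$\frac{\left(-68001\right) \frac{1}{-90427}}{-32980 + L{\left(-223,-155 \right)}} = \frac{\left(-68001\right) \frac{1}{-90427}}{-32980 + 7 \left(-155\right)} = \frac{\left(-68001\right) \left(- \frac{1}{90427}\right)}{-32980 - 1085} = \frac{68001}{90427 \left(-34065\right)} = \frac{68001}{90427} \left(- \frac{1}{34065}\right) = - \frac{22667}{1026798585}$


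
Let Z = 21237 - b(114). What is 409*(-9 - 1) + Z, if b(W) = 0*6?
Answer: 17147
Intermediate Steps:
b(W) = 0
Z = 21237 (Z = 21237 - 1*0 = 21237 + 0 = 21237)
409*(-9 - 1) + Z = 409*(-9 - 1) + 21237 = 409*(-10) + 21237 = -4090 + 21237 = 17147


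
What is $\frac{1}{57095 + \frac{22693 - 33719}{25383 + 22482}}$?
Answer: $\frac{47865}{2732841149} \approx 1.7515 \cdot 10^{-5}$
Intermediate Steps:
$\frac{1}{57095 + \frac{22693 - 33719}{25383 + 22482}} = \frac{1}{57095 - \frac{11026}{47865}} = \frac{1}{\frac{2732841149}{47865}} = \frac{47865}{2732841149}$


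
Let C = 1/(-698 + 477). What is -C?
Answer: 1/221 ≈ 0.0045249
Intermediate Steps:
C = -1/221 (C = 1/(-221) = -1/221 ≈ -0.0045249)
-C = -1*(-1/221) = 1/221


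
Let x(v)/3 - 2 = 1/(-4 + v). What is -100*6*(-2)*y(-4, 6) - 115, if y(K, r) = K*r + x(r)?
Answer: -19915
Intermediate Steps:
x(v) = 6 + 3/(-4 + v)
y(K, r) = K*r + 3*(-7 + 2*r)/(-4 + r)
-100*6*(-2)*y(-4, 6) - 115 = -100*6*(-2)*(-21 + 6*6 - 4*6*(-4 + 6))/(-4 + 6) - 115 = -(-1200)*(-21 + 36 - 4*6*2)/2 - 115 = -(-1200)*(-21 + 36 - 48)/2 - 115 = -(-1200)*(1/2)*(-33) - 115 = -(-1200)*(-33)/2 - 115 = -100*198 - 115 = -19800 - 115 = -19915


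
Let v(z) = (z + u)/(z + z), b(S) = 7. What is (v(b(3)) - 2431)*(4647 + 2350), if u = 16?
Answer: -237974967/14 ≈ -1.6998e+7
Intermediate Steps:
v(z) = (16 + z)/(2*z) (v(z) = (z + 16)/(z + z) = (16 + z)/((2*z)) = (16 + z)*(1/(2*z)) = (16 + z)/(2*z))
(v(b(3)) - 2431)*(4647 + 2350) = ((½)*(16 + 7)/7 - 2431)*(4647 + 2350) = ((½)*(⅐)*23 - 2431)*6997 = (23/14 - 2431)*6997 = -34011/14*6997 = -237974967/14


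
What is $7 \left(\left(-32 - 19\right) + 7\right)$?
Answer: $-308$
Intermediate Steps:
$7 \left(\left(-32 - 19\right) + 7\right) = 7 \left(-51 + 7\right) = 7 \left(-44\right) = -308$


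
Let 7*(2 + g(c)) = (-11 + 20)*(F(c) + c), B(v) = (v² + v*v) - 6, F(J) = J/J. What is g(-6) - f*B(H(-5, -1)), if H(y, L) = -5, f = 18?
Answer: -5603/7 ≈ -800.43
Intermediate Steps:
F(J) = 1
B(v) = -6 + 2*v² (B(v) = (v² + v²) - 6 = 2*v² - 6 = -6 + 2*v²)
g(c) = -5/7 + 9*c/7 (g(c) = -2 + ((-11 + 20)*(1 + c))/7 = -2 + (9*(1 + c))/7 = -2 + (9 + 9*c)/7 = -2 + (9/7 + 9*c/7) = -5/7 + 9*c/7)
g(-6) - f*B(H(-5, -1)) = (-5/7 + (9/7)*(-6)) - 18*(-6 + 2*(-5)²) = (-5/7 - 54/7) - 18*(-6 + 2*25) = -59/7 - 18*(-6 + 50) = -59/7 - 18*44 = -59/7 - 1*792 = -59/7 - 792 = -5603/7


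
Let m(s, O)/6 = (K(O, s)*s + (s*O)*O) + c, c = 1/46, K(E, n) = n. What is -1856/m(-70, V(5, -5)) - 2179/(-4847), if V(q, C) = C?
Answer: 740309101/2107005441 ≈ 0.35136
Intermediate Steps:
c = 1/46 ≈ 0.021739
m(s, O) = 3/23 + 6*s**2 + 6*s*O**2 (m(s, O) = 6*((s*s + (s*O)*O) + 1/46) = 6*((s**2 + (O*s)*O) + 1/46) = 6*((s**2 + s*O**2) + 1/46) = 6*(1/46 + s**2 + s*O**2) = 3/23 + 6*s**2 + 6*s*O**2)
-1856/m(-70, V(5, -5)) - 2179/(-4847) = -1856/(3/23 + 6*(-70)**2 + 6*(-70)*(-5)**2) - 2179/(-4847) = -1856/(3/23 + 6*4900 + 6*(-70)*25) - 2179*(-1/4847) = -1856/(3/23 + 29400 - 10500) + 2179/4847 = -1856/434703/23 + 2179/4847 = -1856*23/434703 + 2179/4847 = -42688/434703 + 2179/4847 = 740309101/2107005441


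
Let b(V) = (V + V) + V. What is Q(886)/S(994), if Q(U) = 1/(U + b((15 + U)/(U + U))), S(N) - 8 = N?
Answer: 886/787920195 ≈ 1.1245e-6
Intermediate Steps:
b(V) = 3*V (b(V) = 2*V + V = 3*V)
S(N) = 8 + N
Q(U) = 1/(U + 3*(15 + U)/(2*U)) (Q(U) = 1/(U + 3*((15 + U)/(U + U))) = 1/(U + 3*((15 + U)/((2*U)))) = 1/(U + 3*((15 + U)*(1/(2*U)))) = 1/(U + 3*((15 + U)/(2*U))) = 1/(U + 3*(15 + U)/(2*U)))
Q(886)/S(994) = (2*886/(45 + 2*886² + 3*886))/(8 + 994) = (2*886/(45 + 2*784996 + 2658))/1002 = (2*886/(45 + 1569992 + 2658))*(1/1002) = (2*886/1572695)*(1/1002) = (2*886*(1/1572695))*(1/1002) = (1772/1572695)*(1/1002) = 886/787920195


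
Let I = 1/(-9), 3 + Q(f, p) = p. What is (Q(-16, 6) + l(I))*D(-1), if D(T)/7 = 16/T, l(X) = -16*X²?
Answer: -25424/81 ≈ -313.88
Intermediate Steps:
Q(f, p) = -3 + p
I = -⅑ ≈ -0.11111
D(T) = 112/T (D(T) = 7*(16/T) = 112/T)
(Q(-16, 6) + l(I))*D(-1) = ((-3 + 6) - 16*(-⅑)²)*(112/(-1)) = (3 - 16*1/81)*(112*(-1)) = (3 - 16/81)*(-112) = (227/81)*(-112) = -25424/81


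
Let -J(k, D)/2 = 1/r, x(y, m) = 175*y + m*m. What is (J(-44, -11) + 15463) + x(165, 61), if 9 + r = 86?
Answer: 3700541/77 ≈ 48059.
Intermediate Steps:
r = 77 (r = -9 + 86 = 77)
x(y, m) = m² + 175*y (x(y, m) = 175*y + m² = m² + 175*y)
J(k, D) = -2/77
(J(-44, -11) + 15463) + x(165, 61) = (-2/77 + 15463) + (61² + 175*165) = 1190649/77 + (3721 + 28875) = 1190649/77 + 32596 = 3700541/77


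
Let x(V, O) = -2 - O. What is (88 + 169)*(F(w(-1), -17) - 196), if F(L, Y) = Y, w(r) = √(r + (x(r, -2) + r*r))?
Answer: -54741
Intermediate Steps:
w(r) = √(r + r²) (w(r) = √(r + ((-2 - 1*(-2)) + r*r)) = √(r + ((-2 + 2) + r²)) = √(r + (0 + r²)) = √(r + r²))
(88 + 169)*(F(w(-1), -17) - 196) = (88 + 169)*(-17 - 196) = 257*(-213) = -54741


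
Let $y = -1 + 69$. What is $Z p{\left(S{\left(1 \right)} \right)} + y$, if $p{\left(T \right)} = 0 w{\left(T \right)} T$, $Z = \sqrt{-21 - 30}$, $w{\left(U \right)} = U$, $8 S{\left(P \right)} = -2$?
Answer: $68$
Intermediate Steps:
$S{\left(P \right)} = - \frac{1}{4}$ ($S{\left(P \right)} = \frac{1}{8} \left(-2\right) = - \frac{1}{4}$)
$y = 68$
$Z = i \sqrt{51}$ ($Z = \sqrt{-51} = i \sqrt{51} \approx 7.1414 i$)
$p{\left(T \right)} = 0$ ($p{\left(T \right)} = 0 T T = 0 T = 0$)
$Z p{\left(S{\left(1 \right)} \right)} + y = i \sqrt{51} \cdot 0 + 68 = 0 + 68 = 68$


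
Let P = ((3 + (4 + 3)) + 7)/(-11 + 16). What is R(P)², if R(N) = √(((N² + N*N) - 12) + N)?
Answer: 363/25 ≈ 14.520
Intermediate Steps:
P = 17/5 (P = ((3 + 7) + 7)/5 = (10 + 7)*(⅕) = 17*(⅕) = 17/5 ≈ 3.4000)
R(N) = √(-12 + N + 2*N²) (R(N) = √(((N² + N²) - 12) + N) = √((2*N² - 12) + N) = √((-12 + 2*N²) + N) = √(-12 + N + 2*N²))
R(P)² = (√(-12 + 17/5 + 2*(17/5)²))² = (√(-12 + 17/5 + 2*(289/25)))² = (√(-12 + 17/5 + 578/25))² = (√(363/25))² = (11*√3/5)² = 363/25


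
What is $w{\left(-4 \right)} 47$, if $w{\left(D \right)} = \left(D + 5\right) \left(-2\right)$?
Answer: $-94$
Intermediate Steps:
$w{\left(D \right)} = -10 - 2 D$ ($w{\left(D \right)} = \left(5 + D\right) \left(-2\right) = -10 - 2 D$)
$w{\left(-4 \right)} 47 = \left(-10 - -8\right) 47 = \left(-10 + 8\right) 47 = \left(-2\right) 47 = -94$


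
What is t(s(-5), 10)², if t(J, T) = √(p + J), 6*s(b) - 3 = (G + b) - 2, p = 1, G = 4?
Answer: 1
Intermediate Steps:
s(b) = ⅚ + b/6 (s(b) = ½ + ((4 + b) - 2)/6 = ½ + (2 + b)/6 = ½ + (⅓ + b/6) = ⅚ + b/6)
t(J, T) = √(1 + J)
t(s(-5), 10)² = (√(1 + (⅚ + (⅙)*(-5))))² = (√(1 + (⅚ - ⅚)))² = (√(1 + 0))² = (√1)² = 1² = 1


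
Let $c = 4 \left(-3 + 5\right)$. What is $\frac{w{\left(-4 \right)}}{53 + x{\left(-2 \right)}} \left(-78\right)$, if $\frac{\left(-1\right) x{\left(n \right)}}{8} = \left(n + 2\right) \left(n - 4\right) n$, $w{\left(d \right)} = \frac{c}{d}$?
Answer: $\frac{156}{53} \approx 2.9434$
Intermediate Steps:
$c = 8$ ($c = 4 \cdot 2 = 8$)
$w{\left(d \right)} = \frac{8}{d}$
$x{\left(n \right)} = - 8 n \left(-4 + n\right) \left(2 + n\right)$ ($x{\left(n \right)} = - 8 \left(n + 2\right) \left(n - 4\right) n = - 8 \left(2 + n\right) \left(-4 + n\right) n = - 8 \left(-4 + n\right) \left(2 + n\right) n = - 8 n \left(-4 + n\right) \left(2 + n\right)$)
$\frac{w{\left(-4 \right)}}{53 + x{\left(-2 \right)}} \left(-78\right) = \frac{8 \frac{1}{-4}}{53 + 8 \left(-2\right) \left(8 - \left(-2\right)^{2} + 2 \left(-2\right)\right)} \left(-78\right) = \frac{8 \left(- \frac{1}{4}\right)}{53 + 8 \left(-2\right) \left(8 - 4 - 4\right)} \left(-78\right) = \frac{1}{53 + 8 \left(-2\right) \left(8 - 4 - 4\right)} \left(-2\right) \left(-78\right) = \frac{1}{53 + 8 \left(-2\right) 0} \left(-2\right) \left(-78\right) = \frac{1}{53 + 0} \left(-2\right) \left(-78\right) = \frac{1}{53} \left(-2\right) \left(-78\right) = \left(- \frac{2}{53}\right) \left(-78\right) = \frac{156}{53}$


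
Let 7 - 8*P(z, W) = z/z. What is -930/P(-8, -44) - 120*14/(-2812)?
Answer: -871300/703 ≈ -1239.4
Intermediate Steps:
P(z, W) = ¾ (P(z, W) = 7/8 - z/(8*z) = 7/8 - ⅛*1 = 7/8 - ⅛ = ¾)
-930/P(-8, -44) - 120*14/(-2812) = -930/¾ - 120*14/(-2812) = -930*4/3 - 1680*(-1/2812) = -1240 + 420/703 = -871300/703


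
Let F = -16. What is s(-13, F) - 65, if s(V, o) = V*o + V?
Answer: 130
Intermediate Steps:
s(V, o) = V + V*o
s(-13, F) - 65 = -13*(1 - 16) - 65 = -13*(-15) - 65 = 195 - 65 = 130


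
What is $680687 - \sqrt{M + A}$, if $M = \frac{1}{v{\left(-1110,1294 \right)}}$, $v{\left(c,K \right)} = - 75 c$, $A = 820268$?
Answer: $680687 - \frac{13 \sqrt{149504763730}}{5550} \approx 6.7978 \cdot 10^{5}$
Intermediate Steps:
$M = \frac{1}{83250}$ ($M = \frac{1}{\left(-75\right) \left(-1110\right)} = \frac{1}{83250} \approx 1.2012 \cdot 10^{-5}$)
$680687 - \sqrt{M + A} = 680687 - \sqrt{\frac{1}{83250} + 820268} = 680687 - \sqrt{\frac{68287311001}{83250}} = 680687 - \frac{13 \sqrt{149504763730}}{5550}$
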